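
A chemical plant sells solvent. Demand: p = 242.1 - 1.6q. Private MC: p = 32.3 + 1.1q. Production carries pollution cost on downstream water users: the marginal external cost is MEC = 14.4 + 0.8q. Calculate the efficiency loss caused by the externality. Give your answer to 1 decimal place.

DWL = 837.4

Market equilibrium (private): 32.3 + 1.1q = 242.1 - 1.6q → q_m = 77.7037.
Social marginal cost = private MC + MEC = 46.7 + 1.9q.
Set SMC = demand: 46.7 + 1.9q = 242.1 - 1.6q → q* = 55.8286.
Between q* and q_m the wedge SMC − demand runs linearly from 0 to MEC(q_m), so the loss is a triangle.
DWL = ½ × 21.8751 × 76.5630 = 837.4116.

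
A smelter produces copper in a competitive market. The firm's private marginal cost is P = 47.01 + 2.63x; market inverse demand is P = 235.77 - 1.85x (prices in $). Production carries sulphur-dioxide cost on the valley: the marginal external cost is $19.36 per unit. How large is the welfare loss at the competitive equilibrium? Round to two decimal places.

DWL = $41.83

Market equilibrium (private): 47.01 + 2.63x = 235.77 - 1.85x → x_m = 42.1339.
Social marginal cost = private MC + MEC = 66.37 + 2.63x.
Set SMC = demand: 66.37 + 2.63x = 235.77 - 1.85x → x* = 37.8125.
Between x* and x_m the wedge SMC − demand runs linearly from 0 to MEC(x_m), so the loss is a triangle.
DWL = ½ × 4.3214 × 19.3600 = 41.8312.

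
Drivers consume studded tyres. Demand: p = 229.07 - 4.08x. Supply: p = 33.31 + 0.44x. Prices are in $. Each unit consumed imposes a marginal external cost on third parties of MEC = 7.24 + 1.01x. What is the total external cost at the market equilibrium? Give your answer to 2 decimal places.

$1260.81

Market equilibrium (private): 33.31 + 0.44x = 229.07 - 4.08x → x_m = 43.3097.
Total external cost = ∫₀^{x_m} (7.24 + 1.01x) dx = 7.24×43.3097 + ½×1.01×43.3097² = 1260.8059.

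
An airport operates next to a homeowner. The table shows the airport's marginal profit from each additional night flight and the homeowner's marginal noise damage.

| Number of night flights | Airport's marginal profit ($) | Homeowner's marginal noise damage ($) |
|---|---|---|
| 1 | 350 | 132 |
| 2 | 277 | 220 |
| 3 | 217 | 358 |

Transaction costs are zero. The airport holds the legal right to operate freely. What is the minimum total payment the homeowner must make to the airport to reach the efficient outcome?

Left alone the airport would choose level 3 (marginal profit stays positive).
Efficient level: k* = 2 (marginal profit ≥ marginal noise damage through 2).
The homeowner must at least cover the airport's forgone profit from cutting 3→2: 217 = 217.

$217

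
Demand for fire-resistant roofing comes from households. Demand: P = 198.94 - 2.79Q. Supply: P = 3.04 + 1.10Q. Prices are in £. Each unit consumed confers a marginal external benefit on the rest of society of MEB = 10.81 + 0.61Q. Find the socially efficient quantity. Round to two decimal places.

Social marginal benefit = demand + MEB = 209.75 - 2.18Q.
Set SMB = MC: 209.75 - 2.18Q = 3.04 + 1.10Q → Q* = 63.0213.

Q* = 63.02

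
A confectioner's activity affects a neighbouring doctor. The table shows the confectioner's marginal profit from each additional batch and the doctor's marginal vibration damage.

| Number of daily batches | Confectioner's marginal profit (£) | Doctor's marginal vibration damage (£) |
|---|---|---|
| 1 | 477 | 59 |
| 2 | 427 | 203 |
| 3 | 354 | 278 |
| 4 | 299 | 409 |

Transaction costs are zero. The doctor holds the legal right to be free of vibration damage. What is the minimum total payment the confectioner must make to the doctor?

£540

Efficient level: marginal profit ≥ marginal vibration damage through level 3, so k* = 3.
With the doctor holding the right, the confectioner must at least compensate total damage at k*: 59 + 203 + 278 = 540.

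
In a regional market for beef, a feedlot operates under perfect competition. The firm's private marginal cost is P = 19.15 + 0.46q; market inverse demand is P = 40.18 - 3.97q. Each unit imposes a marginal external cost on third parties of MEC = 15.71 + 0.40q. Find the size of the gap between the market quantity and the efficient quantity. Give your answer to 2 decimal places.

3.65 units

Market equilibrium (private): 19.15 + 0.46q = 40.18 - 3.97q → q_m = 4.7472.
Social marginal cost = private MC + MEC = 34.86 + 0.86q.
Set SMC = demand: 34.86 + 0.86q = 40.18 - 3.97q → q* = 1.1014.
Gap = |4.7472 − 1.1014| = 3.6458.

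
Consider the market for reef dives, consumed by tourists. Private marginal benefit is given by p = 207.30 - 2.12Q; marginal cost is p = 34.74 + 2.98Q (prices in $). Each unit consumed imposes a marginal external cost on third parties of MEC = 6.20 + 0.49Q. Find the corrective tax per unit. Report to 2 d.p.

Social marginal benefit = demand − MEC = 201.10 - 2.61Q.
Set SMB = MC: 201.10 - 2.61Q = 34.74 + 2.98Q → Q* = 29.7603.
The Pigouvian tax equals MEC at Q*: 6.20 + 0.49×29.7603 = 20.7825.

tax = $20.78 per unit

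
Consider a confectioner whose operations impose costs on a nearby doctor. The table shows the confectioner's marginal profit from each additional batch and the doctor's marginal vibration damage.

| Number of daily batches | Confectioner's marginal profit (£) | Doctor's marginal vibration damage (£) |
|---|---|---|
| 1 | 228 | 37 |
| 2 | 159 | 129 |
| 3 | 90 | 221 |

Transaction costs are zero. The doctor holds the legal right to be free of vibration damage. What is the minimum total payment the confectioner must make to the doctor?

Efficient level: marginal profit ≥ marginal vibration damage through level 2, so k* = 2.
With the doctor holding the right, the confectioner must at least compensate total damage at k*: 37 + 129 = 166.

£166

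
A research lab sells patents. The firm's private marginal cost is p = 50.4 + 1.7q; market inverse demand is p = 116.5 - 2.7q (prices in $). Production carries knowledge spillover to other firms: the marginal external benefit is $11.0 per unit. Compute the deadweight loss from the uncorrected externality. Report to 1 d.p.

DWL = $13.8

Market equilibrium (private): 50.4 + 1.7q = 116.5 - 2.7q → q_m = 15.0227.
Social marginal cost = private MC − MEB = 39.4 + 1.7q.
Set SMC = demand: 39.4 + 1.7q = 116.5 - 2.7q → q* = 17.5227.
Between q* and q_m the wedge demand − SMC runs linearly from 0 to MEB(q_m), so the loss is a triangle.
DWL = ½ × 2.5000 × 11.0000 = 13.7500.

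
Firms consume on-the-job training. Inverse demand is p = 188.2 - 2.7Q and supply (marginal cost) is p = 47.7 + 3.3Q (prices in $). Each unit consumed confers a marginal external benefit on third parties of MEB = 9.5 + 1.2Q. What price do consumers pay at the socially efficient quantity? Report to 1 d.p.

Social marginal benefit = demand + MEB = 197.7 - 1.5Q.
Set SMB = MC: 197.7 - 1.5Q = 47.7 + 3.3Q → Q* = 31.2500.
Consumer price on the demand curve at Q*: 188.2 − 2.7×31.2500 = 103.8250.

P = $103.8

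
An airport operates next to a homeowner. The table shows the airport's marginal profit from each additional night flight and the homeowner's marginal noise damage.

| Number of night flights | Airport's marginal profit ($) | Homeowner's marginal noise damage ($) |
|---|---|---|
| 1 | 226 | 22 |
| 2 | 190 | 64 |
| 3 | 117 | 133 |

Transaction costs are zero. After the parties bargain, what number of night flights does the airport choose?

Bargaining reaches the level where marginal profit last exceeds marginal noise damage.
That holds through level 2 (190 ≥ 64) but not at 3 (117 < 133).

2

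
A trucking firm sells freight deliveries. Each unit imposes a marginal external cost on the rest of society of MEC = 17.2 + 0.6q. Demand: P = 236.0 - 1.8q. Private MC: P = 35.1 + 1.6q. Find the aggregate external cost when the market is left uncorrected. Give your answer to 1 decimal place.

Market equilibrium (private): 35.1 + 1.6q = 236.0 - 1.8q → q_m = 59.0882.
Total external cost = ∫₀^{q_m} (17.2 + 0.6q) dq = 17.2×59.0882 + ½×0.6×59.0882² = 2063.7417.

2063.7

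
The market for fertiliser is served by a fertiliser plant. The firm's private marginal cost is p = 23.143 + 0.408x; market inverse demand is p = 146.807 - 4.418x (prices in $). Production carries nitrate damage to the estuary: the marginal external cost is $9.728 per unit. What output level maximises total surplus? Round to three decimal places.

x* = 23.609

Social marginal cost = private MC + MEC = 32.871 + 0.408x.
Set SMC = demand: 32.871 + 0.408x = 146.807 - 4.418x → x* = 23.6088.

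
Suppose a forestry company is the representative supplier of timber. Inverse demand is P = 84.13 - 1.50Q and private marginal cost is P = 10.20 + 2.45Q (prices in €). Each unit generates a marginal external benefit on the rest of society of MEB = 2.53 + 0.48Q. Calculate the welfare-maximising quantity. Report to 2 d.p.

Q* = 22.03

Social marginal cost = private MC − MEB = 7.67 + 1.97Q.
Set SMC = demand: 7.67 + 1.97Q = 84.13 - 1.50Q → Q* = 22.0346.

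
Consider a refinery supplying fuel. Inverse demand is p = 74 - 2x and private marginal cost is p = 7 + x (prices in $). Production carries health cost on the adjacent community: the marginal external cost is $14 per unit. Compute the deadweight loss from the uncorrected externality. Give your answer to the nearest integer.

Market equilibrium (private): 7 + x = 74 - 2x → x_m = 22.3333.
Social marginal cost = private MC + MEC = 21 + x.
Set SMC = demand: 21 + x = 74 - 2x → x* = 17.6667.
Height of the DWL triangle at x_m is SMC(x_m) − demand(x_m) = MEC(x_m) = 14.0000.
DWL = ½ × 4.6666 × 14.0000 = 32.6662.

DWL = $33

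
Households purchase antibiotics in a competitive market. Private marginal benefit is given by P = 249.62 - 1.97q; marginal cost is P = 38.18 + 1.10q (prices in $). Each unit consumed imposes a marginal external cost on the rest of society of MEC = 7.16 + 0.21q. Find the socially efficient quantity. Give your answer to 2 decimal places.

q* = 62.28

Social marginal benefit = demand − MEC = 242.46 - 2.18q.
Set SMB = MC: 242.46 - 2.18q = 38.18 + 1.10q → q* = 62.2805.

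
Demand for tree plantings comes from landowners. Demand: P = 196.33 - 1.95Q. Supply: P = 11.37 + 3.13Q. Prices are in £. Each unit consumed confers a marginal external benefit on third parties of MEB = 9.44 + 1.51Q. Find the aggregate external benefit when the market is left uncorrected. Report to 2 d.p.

£1344.57

Market equilibrium (private): 11.37 + 3.13Q = 196.33 - 1.95Q → Q_m = 36.4094.
Total external benefit = ∫₀^{Q_m} (9.44 + 1.51Q) dQ = 9.44×36.4094 + ½×1.51×36.4094² = 1344.5663.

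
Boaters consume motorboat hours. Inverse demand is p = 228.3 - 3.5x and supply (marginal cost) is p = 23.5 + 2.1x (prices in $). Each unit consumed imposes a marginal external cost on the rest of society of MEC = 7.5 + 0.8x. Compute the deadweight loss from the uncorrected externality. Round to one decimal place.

Market equilibrium (private): 23.5 + 2.1x = 228.3 - 3.5x → x_m = 36.5714.
Social marginal benefit = demand − MEC = 220.8 - 4.3x.
Set SMB = MC: 220.8 - 4.3x = 23.5 + 2.1x → x* = 30.8281.
The loss is the area between SMB and MC from x* to x_m; with linear curves that's a triangle of height MEC(x_m).
DWL = ½ × 5.7433 × 36.7571 = 105.5535.

DWL = $105.6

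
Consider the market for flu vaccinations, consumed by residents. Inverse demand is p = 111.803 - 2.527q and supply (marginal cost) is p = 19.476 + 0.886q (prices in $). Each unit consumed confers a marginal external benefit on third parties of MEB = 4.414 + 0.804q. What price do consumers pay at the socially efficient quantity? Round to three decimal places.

P = $18.103

Social marginal benefit = demand + MEB = 116.217 - 1.723q.
Set SMB = MC: 116.217 - 1.723q = 19.476 + 0.886q → q* = 37.0797.
Consumer price on the demand curve at q*: 111.803 − 2.527×37.0797 = 18.1026.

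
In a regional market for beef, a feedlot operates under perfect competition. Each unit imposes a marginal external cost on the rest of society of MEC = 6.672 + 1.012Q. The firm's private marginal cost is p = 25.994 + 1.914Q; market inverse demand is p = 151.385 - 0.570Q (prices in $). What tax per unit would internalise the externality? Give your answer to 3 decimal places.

Social marginal cost = private MC + MEC = 32.666 + 2.926Q.
Set SMC = demand: 32.666 + 2.926Q = 151.385 - 0.570Q → Q* = 33.9585.
The Pigouvian tax equals MEC at Q*: 6.672 + 1.012×33.9585 = 41.0380.

tax = $41.038 per unit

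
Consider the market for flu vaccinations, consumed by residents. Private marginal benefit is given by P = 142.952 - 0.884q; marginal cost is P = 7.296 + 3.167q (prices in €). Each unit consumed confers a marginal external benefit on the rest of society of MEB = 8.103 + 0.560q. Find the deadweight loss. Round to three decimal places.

DWL = €103.299

Market equilibrium (private): 7.296 + 3.167q = 142.952 - 0.884q → q_m = 33.4870.
Social marginal benefit = demand + MEB = 151.055 - 0.324q.
Set SMB = MC: 151.055 - 0.324q = 7.296 + 3.167q → q* = 41.1799.
The loss is the area between SMB and MC from q* to q_m; with linear curves that's a triangle of height MEB(q_m).
DWL = ½ × 7.6929 × 26.8557 = 103.2991.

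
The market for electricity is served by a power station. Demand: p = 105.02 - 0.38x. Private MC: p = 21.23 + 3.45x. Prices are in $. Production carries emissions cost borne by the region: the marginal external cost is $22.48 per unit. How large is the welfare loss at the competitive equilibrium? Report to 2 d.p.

DWL = $65.97

Market equilibrium (private): 21.23 + 3.45x = 105.02 - 0.38x → x_m = 21.8773.
Social marginal cost = private MC + MEC = 43.71 + 3.45x.
Set SMC = demand: 43.71 + 3.45x = 105.02 - 0.38x → x* = 16.0078.
Between x* and x_m the wedge SMC − demand runs linearly from 0 to MEC(x_m), so the loss is a triangle.
DWL = ½ × 5.8695 × 22.4800 = 65.9732.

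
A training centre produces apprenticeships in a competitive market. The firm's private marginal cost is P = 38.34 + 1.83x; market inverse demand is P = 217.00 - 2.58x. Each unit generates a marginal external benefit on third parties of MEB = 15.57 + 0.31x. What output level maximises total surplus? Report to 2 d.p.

Social marginal cost = private MC − MEB = 22.77 + 1.52x.
Set SMC = demand: 22.77 + 1.52x = 217.00 - 2.58x → x* = 47.3732.

x* = 47.37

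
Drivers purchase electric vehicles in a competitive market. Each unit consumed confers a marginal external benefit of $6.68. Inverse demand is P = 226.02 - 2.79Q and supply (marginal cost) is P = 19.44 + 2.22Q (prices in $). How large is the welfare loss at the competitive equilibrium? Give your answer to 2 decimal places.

DWL = $4.45

Market equilibrium (private): 19.44 + 2.22Q = 226.02 - 2.79Q → Q_m = 41.2335.
Social marginal benefit = demand + MEB = 232.70 - 2.79Q.
Set SMB = MC: 232.70 - 2.79Q = 19.44 + 2.22Q → Q* = 42.5669.
Between Q* and Q_m the wedge SMB − MC runs linearly from 0 to MEB(Q_m), so the loss is a triangle.
DWL = ½ × 1.3334 × 6.6800 = 4.4536.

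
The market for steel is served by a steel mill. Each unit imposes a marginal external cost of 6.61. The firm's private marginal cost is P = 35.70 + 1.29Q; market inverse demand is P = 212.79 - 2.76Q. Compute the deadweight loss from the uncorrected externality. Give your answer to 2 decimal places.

DWL = 5.39

Market equilibrium (private): 35.70 + 1.29Q = 212.79 - 2.76Q → Q_m = 43.7259.
Social marginal cost = private MC + MEC = 42.31 + 1.29Q.
Set SMC = demand: 42.31 + 1.29Q = 212.79 - 2.76Q → Q* = 42.0938.
Height of the DWL triangle at Q_m is SMC(Q_m) − demand(Q_m) = MEC(Q_m) = 6.6100.
DWL = ½ × 1.6321 × 6.6100 = 5.3941.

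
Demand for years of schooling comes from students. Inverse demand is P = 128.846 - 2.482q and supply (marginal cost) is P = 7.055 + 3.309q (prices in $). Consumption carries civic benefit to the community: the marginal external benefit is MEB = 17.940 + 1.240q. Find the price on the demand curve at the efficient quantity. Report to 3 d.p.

Social marginal benefit = demand + MEB = 146.786 - 1.242q.
Set SMB = MC: 146.786 - 1.242q = 7.055 + 3.309q → q* = 30.7034.
Consumer price on the demand curve at q*: 128.846 − 2.482×30.7034 = 52.6402.

P = $52.640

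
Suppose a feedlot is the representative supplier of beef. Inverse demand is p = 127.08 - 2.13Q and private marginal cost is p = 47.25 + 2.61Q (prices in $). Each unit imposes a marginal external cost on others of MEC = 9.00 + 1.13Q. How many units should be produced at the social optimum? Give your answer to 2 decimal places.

Q* = 12.07

Social marginal cost = private MC + MEC = 56.25 + 3.74Q.
Set SMC = demand: 56.25 + 3.74Q = 127.08 - 2.13Q → Q* = 12.0664.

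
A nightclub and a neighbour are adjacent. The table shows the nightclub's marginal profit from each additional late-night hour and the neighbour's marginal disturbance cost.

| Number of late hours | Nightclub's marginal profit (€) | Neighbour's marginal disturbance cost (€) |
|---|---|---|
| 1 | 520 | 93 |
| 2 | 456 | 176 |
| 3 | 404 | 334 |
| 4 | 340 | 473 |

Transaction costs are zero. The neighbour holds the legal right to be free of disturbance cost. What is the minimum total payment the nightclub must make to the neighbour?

Efficient level: marginal profit ≥ marginal disturbance cost through level 3, so k* = 3.
With the neighbour holding the right, the nightclub must at least compensate total damage at k*: 93 + 176 + 334 = 603.

€603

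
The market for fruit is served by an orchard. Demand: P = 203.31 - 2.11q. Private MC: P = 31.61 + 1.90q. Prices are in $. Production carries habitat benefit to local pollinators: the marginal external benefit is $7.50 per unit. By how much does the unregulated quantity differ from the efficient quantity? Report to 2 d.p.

1.87 units

Market equilibrium (private): 31.61 + 1.90q = 203.31 - 2.11q → q_m = 42.8180.
Social marginal cost = private MC − MEB = 24.11 + 1.90q.
Set SMC = demand: 24.11 + 1.90q = 203.31 - 2.11q → q* = 44.6883.
Gap = |42.8180 − 44.6883| = 1.8703.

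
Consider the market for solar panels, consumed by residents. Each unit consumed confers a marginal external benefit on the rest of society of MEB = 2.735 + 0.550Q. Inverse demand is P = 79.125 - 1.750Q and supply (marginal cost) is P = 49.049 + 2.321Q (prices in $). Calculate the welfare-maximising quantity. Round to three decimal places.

Q* = 9.319

Social marginal benefit = demand + MEB = 81.860 - 1.200Q.
Set SMB = MC: 81.860 - 1.200Q = 49.049 + 2.321Q → Q* = 9.3187.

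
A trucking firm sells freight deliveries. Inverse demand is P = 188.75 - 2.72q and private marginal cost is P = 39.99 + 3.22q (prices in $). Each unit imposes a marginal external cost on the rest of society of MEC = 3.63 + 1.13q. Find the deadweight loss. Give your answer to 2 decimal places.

DWL = $72.10

Market equilibrium (private): 39.99 + 3.22q = 188.75 - 2.72q → q_m = 25.0438.
Social marginal cost = private MC + MEC = 43.62 + 4.35q.
Set SMC = demand: 43.62 + 4.35q = 188.75 - 2.72q → q* = 20.5276.
Between q* and q_m the wedge SMC − demand runs linearly from 0 to MEC(q_m), so the loss is a triangle.
DWL = ½ × 4.5162 × 31.9295 = 72.1000.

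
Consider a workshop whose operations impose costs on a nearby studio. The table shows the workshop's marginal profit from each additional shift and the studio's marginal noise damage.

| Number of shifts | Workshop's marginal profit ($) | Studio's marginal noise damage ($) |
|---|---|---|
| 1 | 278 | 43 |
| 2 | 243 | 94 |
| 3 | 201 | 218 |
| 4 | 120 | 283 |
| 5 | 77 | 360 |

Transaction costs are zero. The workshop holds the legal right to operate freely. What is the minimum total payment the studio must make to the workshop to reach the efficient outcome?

$398

Left alone the workshop would choose level 5 (marginal profit stays positive).
Efficient level: k* = 2 (marginal profit ≥ marginal noise damage through 2).
The studio must at least cover the workshop's forgone profit from cutting 5→2: 201 + 120 + 77 = 398.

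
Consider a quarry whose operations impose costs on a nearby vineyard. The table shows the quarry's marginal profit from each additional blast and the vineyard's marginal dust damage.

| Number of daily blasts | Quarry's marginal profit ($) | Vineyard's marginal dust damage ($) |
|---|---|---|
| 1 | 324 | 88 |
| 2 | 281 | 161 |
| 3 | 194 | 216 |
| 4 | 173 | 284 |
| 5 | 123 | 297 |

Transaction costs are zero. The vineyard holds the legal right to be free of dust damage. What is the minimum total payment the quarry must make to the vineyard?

Efficient level: marginal profit ≥ marginal dust damage through level 2, so k* = 2.
With the vineyard holding the right, the quarry must at least compensate total damage at k*: 88 + 161 = 249.

$249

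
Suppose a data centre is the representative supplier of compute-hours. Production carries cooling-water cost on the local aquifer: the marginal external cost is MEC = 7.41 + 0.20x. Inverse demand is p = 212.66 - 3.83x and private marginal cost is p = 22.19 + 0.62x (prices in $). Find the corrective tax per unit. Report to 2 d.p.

tax = $15.28 per unit

Social marginal cost = private MC + MEC = 29.60 + 0.82x.
Set SMC = demand: 29.60 + 0.82x = 212.66 - 3.83x → x* = 39.3677.
The Pigouvian tax equals MEC at x*: 7.41 + 0.20×39.3677 = 15.2835.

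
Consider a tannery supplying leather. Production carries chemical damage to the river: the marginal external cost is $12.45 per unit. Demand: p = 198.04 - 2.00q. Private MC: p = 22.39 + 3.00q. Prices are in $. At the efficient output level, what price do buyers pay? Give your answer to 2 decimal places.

P = $132.76

Social marginal cost = private MC + MEC = 34.84 + 3.00q.
Set SMC = demand: 34.84 + 3.00q = 198.04 - 2.00q → q* = 32.6400.
Consumer price on the demand curve at q*: 198.04 − 2.00×32.6400 = 132.7600.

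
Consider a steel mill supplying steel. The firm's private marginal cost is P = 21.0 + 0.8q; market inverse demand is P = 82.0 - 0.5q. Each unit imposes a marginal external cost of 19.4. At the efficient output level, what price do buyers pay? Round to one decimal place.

Social marginal cost = private MC + MEC = 40.4 + 0.8q.
Set SMC = demand: 40.4 + 0.8q = 82.0 - 0.5q → q* = 32.0000.
Consumer price on the demand curve at q*: 82.0 − 0.5×32.0000 = 66.0000.

P = 66.0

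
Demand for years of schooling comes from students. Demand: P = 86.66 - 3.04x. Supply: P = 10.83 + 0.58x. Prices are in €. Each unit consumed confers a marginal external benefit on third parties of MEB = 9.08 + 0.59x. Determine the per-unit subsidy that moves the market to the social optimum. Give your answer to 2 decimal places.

Social marginal benefit = demand + MEB = 95.74 - 2.45x.
Set SMB = MC: 95.74 - 2.45x = 10.83 + 0.58x → x* = 28.0231.
The Pigouvian subsidy equals MEB at x*: 9.08 + 0.59×28.0231 = 25.6136.

subsidy = €25.61 per unit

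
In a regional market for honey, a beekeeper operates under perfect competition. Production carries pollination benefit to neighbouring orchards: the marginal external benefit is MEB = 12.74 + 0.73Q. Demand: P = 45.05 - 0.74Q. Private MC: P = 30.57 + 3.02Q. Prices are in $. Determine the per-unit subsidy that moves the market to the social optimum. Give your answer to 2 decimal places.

Social marginal cost = private MC − MEB = 17.83 + 2.29Q.
Set SMC = demand: 17.83 + 2.29Q = 45.05 - 0.74Q → Q* = 8.9835.
The Pigouvian subsidy equals MEB at Q*: 12.74 + 0.73×8.9835 = 19.2980.

subsidy = $19.30 per unit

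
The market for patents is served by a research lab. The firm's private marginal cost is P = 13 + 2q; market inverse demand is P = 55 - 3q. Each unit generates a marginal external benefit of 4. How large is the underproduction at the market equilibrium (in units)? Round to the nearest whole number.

Market equilibrium (private): 13 + 2q = 55 - 3q → q_m = 8.4000.
Social marginal cost = private MC − MEB = 9 + 2q.
Set SMC = demand: 9 + 2q = 55 - 3q → q* = 9.2000.
Gap = |8.4000 − 9.2000| = 0.8000.

1 units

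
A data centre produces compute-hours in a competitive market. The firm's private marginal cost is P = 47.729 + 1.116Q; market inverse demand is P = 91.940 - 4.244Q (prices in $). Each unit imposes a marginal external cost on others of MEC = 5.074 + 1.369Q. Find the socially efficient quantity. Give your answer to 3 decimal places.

Q* = 5.816

Social marginal cost = private MC + MEC = 52.803 + 2.485Q.
Set SMC = demand: 52.803 + 2.485Q = 91.940 - 4.244Q → Q* = 5.8162.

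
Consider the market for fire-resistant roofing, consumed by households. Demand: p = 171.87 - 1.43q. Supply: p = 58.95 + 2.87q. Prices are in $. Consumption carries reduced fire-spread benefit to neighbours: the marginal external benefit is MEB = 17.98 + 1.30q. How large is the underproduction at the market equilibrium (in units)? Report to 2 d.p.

Market equilibrium (private): 58.95 + 2.87q = 171.87 - 1.43q → q_m = 26.2605.
Social marginal benefit = demand + MEB = 189.85 - 0.13q.
Set SMB = MC: 189.85 - 0.13q = 58.95 + 2.87q → q* = 43.6333.
Gap = |26.2605 − 43.6333| = 17.3728.

17.37 units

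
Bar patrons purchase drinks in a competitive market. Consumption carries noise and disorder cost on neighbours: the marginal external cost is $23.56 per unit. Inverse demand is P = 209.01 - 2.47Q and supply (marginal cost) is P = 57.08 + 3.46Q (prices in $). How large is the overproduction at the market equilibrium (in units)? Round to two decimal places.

Market equilibrium (private): 57.08 + 3.46Q = 209.01 - 2.47Q → Q_m = 25.6206.
Social marginal benefit = demand − MEC = 185.45 - 2.47Q.
Set SMB = MC: 185.45 - 2.47Q = 57.08 + 3.46Q → Q* = 21.6476.
Gap = |25.6206 − 21.6476| = 3.9730.

3.97 units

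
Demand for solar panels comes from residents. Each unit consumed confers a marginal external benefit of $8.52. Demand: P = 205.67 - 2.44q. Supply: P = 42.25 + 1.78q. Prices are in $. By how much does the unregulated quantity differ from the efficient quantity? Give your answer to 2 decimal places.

2.02 units

Market equilibrium (private): 42.25 + 1.78q = 205.67 - 2.44q → q_m = 38.7251.
Social marginal benefit = demand + MEB = 214.19 - 2.44q.
Set SMB = MC: 214.19 - 2.44q = 42.25 + 1.78q → q* = 40.7441.
Gap = |38.7251 − 40.7441| = 2.0190.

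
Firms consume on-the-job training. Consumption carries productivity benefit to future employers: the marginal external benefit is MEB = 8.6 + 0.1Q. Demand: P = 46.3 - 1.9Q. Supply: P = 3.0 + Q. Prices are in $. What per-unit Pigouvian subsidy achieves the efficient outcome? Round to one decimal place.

subsidy = $10.5 per unit

Social marginal benefit = demand + MEB = 54.9 - 1.8Q.
Set SMB = MC: 54.9 - 1.8Q = 3.0 + Q → Q* = 18.5357.
The Pigouvian subsidy equals MEB at Q*: 8.6 + 0.1×18.5357 = 10.4536.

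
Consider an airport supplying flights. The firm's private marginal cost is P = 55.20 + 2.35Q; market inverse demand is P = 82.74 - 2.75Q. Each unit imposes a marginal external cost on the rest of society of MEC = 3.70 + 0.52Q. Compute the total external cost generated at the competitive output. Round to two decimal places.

27.56

Market equilibrium (private): 55.20 + 2.35Q = 82.74 - 2.75Q → Q_m = 5.4000.
Total external cost = ∫₀^{Q_m} (3.70 + 0.52Q) dQ = 3.70×5.4000 + ½×0.52×5.4000² = 27.5616.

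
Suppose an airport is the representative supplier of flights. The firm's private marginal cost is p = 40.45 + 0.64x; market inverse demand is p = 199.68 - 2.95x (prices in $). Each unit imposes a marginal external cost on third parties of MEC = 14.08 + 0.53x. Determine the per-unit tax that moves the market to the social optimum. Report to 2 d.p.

Social marginal cost = private MC + MEC = 54.53 + 1.17x.
Set SMC = demand: 54.53 + 1.17x = 199.68 - 2.95x → x* = 35.2306.
The Pigouvian tax equals MEC at x*: 14.08 + 0.53×35.2306 = 32.7522.

tax = $32.75 per unit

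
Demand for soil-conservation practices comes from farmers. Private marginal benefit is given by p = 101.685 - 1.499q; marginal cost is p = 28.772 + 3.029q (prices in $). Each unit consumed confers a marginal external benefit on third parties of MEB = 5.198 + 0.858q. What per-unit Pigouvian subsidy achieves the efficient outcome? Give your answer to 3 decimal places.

Social marginal benefit = demand + MEB = 106.883 - 0.641q.
Set SMB = MC: 106.883 - 0.641q = 28.772 + 3.029q → q* = 21.2837.
The Pigouvian subsidy equals MEB at q*: 5.198 + 0.858×21.2837 = 23.4594.

subsidy = $23.459 per unit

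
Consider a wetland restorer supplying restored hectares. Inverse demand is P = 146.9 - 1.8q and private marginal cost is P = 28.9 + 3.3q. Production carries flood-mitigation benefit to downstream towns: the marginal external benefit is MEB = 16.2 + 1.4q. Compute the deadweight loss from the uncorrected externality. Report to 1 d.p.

Market equilibrium (private): 28.9 + 3.3q = 146.9 - 1.8q → q_m = 23.1373.
Social marginal cost = private MC − MEB = 12.7 + 1.9q.
Set SMC = demand: 12.7 + 1.9q = 146.9 - 1.8q → q* = 36.2703.
The loss is the area between SMC and demand from q* to q_m; with linear curves that's a triangle of height MEB(q_m).
DWL = ½ × 13.1330 × 48.5922 = 319.0807.

DWL = 319.1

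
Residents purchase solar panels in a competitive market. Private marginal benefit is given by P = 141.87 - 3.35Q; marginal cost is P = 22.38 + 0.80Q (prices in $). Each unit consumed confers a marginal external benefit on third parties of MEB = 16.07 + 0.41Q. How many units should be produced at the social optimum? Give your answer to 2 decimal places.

Q* = 36.25

Social marginal benefit = demand + MEB = 157.94 - 2.94Q.
Set SMB = MC: 157.94 - 2.94Q = 22.38 + 0.80Q → Q* = 36.2460.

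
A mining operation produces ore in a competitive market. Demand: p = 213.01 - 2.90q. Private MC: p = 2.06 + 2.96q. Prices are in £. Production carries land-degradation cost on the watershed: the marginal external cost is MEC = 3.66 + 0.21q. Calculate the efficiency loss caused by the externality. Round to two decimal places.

DWL = £10.37

Market equilibrium (private): 2.06 + 2.96q = 213.01 - 2.90q → q_m = 35.9983.
Social marginal cost = private MC + MEC = 5.72 + 3.17q.
Set SMC = demand: 5.72 + 3.17q = 213.01 - 2.90q → q* = 34.1499.
The welfare-loss triangle has base |q_m − q*| and height MEC(q_m) (the vertical gap between SMC and demand is zero at q* and MEC at q_m).
DWL = ½ × 1.8484 × 11.2196 = 10.3692.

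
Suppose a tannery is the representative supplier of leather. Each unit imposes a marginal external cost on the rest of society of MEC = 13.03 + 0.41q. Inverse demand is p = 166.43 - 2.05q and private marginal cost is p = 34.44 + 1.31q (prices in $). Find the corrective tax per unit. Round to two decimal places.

tax = $25.97 per unit

Social marginal cost = private MC + MEC = 47.47 + 1.72q.
Set SMC = demand: 47.47 + 1.72q = 166.43 - 2.05q → q* = 31.5544.
The Pigouvian tax equals MEC at q*: 13.03 + 0.41×31.5544 = 25.9673.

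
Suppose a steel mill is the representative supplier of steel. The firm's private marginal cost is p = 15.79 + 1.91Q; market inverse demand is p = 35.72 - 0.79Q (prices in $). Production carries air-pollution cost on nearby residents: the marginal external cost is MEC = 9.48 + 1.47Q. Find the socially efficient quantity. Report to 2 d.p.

Social marginal cost = private MC + MEC = 25.27 + 3.38Q.
Set SMC = demand: 25.27 + 3.38Q = 35.72 - 0.79Q → Q* = 2.5060.

Q* = 2.51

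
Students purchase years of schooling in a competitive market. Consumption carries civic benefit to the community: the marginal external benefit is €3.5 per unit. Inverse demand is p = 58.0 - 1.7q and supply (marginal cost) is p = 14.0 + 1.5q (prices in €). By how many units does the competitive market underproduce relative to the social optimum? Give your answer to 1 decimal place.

Market equilibrium (private): 14.0 + 1.5q = 58.0 - 1.7q → q_m = 13.7500.
Social marginal benefit = demand + MEB = 61.5 - 1.7q.
Set SMB = MC: 61.5 - 1.7q = 14.0 + 1.5q → q* = 14.8438.
Gap = |13.7500 − 14.8438| = 1.0938.

1.1 units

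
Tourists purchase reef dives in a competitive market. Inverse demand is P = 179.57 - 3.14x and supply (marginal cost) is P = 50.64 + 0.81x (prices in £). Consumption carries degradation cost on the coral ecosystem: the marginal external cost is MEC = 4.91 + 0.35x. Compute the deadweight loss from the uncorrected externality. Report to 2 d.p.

Market equilibrium (private): 50.64 + 0.81x = 179.57 - 3.14x → x_m = 32.6405.
Social marginal benefit = demand − MEC = 174.66 - 3.49x.
Set SMB = MC: 174.66 - 3.49x = 50.64 + 0.81x → x* = 28.8419.
The loss is the area between SMB and MC from x* to x_m; with linear curves that's a triangle of height MEC(x_m).
DWL = ½ × 3.7986 × 16.3342 = 31.0235.

DWL = £31.02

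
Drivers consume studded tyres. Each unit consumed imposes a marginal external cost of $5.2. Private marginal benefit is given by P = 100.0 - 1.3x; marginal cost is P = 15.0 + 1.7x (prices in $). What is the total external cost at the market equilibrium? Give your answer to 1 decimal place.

Market equilibrium (private): 15.0 + 1.7x = 100.0 - 1.3x → x_m = 28.3333.
Total external cost = MEC × x_m = 5.2 × 28.3333 = 147.3332.

$147.3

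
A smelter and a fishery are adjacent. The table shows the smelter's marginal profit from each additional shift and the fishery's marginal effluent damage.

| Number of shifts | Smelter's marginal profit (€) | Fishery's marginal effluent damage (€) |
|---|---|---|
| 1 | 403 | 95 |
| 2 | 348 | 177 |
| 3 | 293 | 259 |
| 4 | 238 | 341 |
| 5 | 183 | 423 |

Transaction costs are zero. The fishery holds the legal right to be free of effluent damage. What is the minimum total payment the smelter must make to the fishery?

Efficient level: marginal profit ≥ marginal effluent damage through level 3, so k* = 3.
With the fishery holding the right, the smelter must at least compensate total damage at k*: 95 + 177 + 259 = 531.

€531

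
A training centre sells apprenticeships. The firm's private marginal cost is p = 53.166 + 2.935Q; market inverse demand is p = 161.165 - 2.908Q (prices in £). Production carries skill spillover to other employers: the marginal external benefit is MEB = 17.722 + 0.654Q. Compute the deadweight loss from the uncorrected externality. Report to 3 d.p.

DWL = £85.628

Market equilibrium (private): 53.166 + 2.935Q = 161.165 - 2.908Q → Q_m = 18.4835.
Social marginal cost = private MC − MEB = 35.444 + 2.281Q.
Set SMC = demand: 35.444 + 2.281Q = 161.165 - 2.908Q → Q* = 24.2284.
The welfare-loss triangle has base |Q_m − Q*| and height MEB(Q_m) (the vertical gap between SMC and demand is zero at Q* and MEB at Q_m).
DWL = ½ × 5.7449 × 29.8102 = 85.6283.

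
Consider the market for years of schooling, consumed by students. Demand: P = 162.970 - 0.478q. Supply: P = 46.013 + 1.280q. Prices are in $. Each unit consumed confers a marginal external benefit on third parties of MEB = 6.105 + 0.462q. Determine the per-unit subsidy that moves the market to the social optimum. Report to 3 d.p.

subsidy = $49.974 per unit

Social marginal benefit = demand + MEB = 169.075 - 0.016q.
Set SMB = MC: 169.075 - 0.016q = 46.013 + 1.280q → q* = 94.9552.
The Pigouvian subsidy equals MEB at q*: 6.105 + 0.462×94.9552 = 49.9743.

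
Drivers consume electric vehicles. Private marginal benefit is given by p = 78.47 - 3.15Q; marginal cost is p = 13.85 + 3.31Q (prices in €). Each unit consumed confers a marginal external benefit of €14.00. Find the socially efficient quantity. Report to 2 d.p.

Q* = 12.17

Social marginal benefit = demand + MEB = 92.47 - 3.15Q.
Set SMB = MC: 92.47 - 3.15Q = 13.85 + 3.31Q → Q* = 12.1703.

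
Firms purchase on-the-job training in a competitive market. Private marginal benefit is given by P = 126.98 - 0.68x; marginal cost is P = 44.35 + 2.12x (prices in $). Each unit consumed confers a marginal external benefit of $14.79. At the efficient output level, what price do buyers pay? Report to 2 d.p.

Social marginal benefit = demand + MEB = 141.77 - 0.68x.
Set SMB = MC: 141.77 - 0.68x = 44.35 + 2.12x → x* = 34.7929.
Consumer price on the demand curve at x*: 126.98 − 0.68×34.7929 = 103.3208.

P = $103.32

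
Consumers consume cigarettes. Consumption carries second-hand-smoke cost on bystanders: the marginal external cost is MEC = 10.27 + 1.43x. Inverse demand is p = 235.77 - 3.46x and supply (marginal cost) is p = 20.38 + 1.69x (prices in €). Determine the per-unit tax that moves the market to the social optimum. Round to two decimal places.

tax = €54.85 per unit

Social marginal benefit = demand − MEC = 225.50 - 4.89x.
Set SMB = MC: 225.50 - 4.89x = 20.38 + 1.69x → x* = 31.1733.
The Pigouvian tax equals MEC at x*: 10.27 + 1.43×31.1733 = 54.8478.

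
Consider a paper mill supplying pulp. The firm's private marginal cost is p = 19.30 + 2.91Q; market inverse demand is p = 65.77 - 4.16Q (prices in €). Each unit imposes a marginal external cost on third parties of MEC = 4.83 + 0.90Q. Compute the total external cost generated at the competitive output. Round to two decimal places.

€51.19

Market equilibrium (private): 19.30 + 2.91Q = 65.77 - 4.16Q → Q_m = 6.5728.
Total external cost = ∫₀^{Q_m} (4.83 + 0.90Q) dQ = 4.83×6.5728 + ½×0.90×6.5728² = 51.1874.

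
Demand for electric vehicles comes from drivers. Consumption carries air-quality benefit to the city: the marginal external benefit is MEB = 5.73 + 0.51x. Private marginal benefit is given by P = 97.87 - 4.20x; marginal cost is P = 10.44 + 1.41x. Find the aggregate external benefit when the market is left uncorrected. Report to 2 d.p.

151.24

Market equilibrium (private): 10.44 + 1.41x = 97.87 - 4.20x → x_m = 15.5847.
Total external benefit = ∫₀^{x_m} (5.73 + 0.51x) dx = 5.73×15.5847 + ½×0.51×15.5847² = 151.2355.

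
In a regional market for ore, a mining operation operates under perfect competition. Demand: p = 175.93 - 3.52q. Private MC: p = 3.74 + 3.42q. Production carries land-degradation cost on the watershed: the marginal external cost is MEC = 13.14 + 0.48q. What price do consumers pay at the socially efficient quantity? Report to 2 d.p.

Social marginal cost = private MC + MEC = 16.88 + 3.90q.
Set SMC = demand: 16.88 + 3.90q = 175.93 - 3.52q → q* = 21.4353.
Consumer price on the demand curve at q*: 175.93 − 3.52×21.4353 = 100.4777.

P = 100.48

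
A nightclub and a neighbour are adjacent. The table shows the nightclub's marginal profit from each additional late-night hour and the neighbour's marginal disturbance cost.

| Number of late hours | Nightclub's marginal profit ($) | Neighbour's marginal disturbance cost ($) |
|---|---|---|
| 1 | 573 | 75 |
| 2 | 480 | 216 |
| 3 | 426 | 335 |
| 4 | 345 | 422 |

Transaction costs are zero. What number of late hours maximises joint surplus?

3

Bargaining reaches the level where marginal profit last exceeds marginal disturbance cost.
That holds through level 3 (426 ≥ 335) but not at 4 (345 < 422).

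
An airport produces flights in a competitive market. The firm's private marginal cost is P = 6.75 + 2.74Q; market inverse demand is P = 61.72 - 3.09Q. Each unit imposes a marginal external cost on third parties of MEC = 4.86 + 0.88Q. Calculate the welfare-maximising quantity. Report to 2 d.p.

Social marginal cost = private MC + MEC = 11.61 + 3.62Q.
Set SMC = demand: 11.61 + 3.62Q = 61.72 - 3.09Q → Q* = 7.4680.

Q* = 7.47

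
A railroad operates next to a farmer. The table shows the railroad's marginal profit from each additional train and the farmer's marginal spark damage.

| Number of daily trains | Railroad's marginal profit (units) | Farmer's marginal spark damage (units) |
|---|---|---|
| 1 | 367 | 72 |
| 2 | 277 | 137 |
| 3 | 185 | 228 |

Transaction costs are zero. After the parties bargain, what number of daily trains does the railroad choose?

2

Bargaining reaches the level where marginal profit last exceeds marginal spark damage.
That holds through level 2 (277 ≥ 137) but not at 3 (185 < 228).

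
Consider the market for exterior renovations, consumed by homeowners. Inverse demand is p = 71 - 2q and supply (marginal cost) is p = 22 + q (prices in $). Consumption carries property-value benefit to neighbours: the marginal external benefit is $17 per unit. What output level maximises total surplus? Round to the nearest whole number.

q* = 22

Social marginal benefit = demand + MEB = 88 - 2q.
Set SMB = MC: 88 - 2q = 22 + q → q* = 22.0000.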